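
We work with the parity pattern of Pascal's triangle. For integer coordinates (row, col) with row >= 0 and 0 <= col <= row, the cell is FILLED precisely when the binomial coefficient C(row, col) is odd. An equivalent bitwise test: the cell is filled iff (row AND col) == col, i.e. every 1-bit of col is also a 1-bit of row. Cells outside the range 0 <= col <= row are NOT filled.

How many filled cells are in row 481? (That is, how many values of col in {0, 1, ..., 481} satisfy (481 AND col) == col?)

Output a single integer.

481 in binary = 111100001
popcount(481) = number of 1-bits in 111100001 = 5
A col c satisfies (481 AND c) == c iff every set bit of c is also set in 481; each of the 5 set bits of 481 can independently be on or off in c.
count = 2^5 = 32

Answer: 32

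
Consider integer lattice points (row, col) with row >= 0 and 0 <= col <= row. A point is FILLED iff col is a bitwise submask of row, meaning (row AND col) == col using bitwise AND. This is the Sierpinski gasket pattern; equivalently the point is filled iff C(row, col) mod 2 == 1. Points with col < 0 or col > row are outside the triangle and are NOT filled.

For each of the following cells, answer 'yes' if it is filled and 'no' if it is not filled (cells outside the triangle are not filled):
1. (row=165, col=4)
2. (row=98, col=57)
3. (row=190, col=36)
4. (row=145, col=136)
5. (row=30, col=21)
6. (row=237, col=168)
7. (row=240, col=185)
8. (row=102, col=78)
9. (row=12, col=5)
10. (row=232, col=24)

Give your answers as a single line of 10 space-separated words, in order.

(165,4): row=0b10100101, col=0b100, row AND col = 0b100 = 4; 4 == 4 -> filled
(98,57): row=0b1100010, col=0b111001, row AND col = 0b100000 = 32; 32 != 57 -> empty
(190,36): row=0b10111110, col=0b100100, row AND col = 0b100100 = 36; 36 == 36 -> filled
(145,136): row=0b10010001, col=0b10001000, row AND col = 0b10000000 = 128; 128 != 136 -> empty
(30,21): row=0b11110, col=0b10101, row AND col = 0b10100 = 20; 20 != 21 -> empty
(237,168): row=0b11101101, col=0b10101000, row AND col = 0b10101000 = 168; 168 == 168 -> filled
(240,185): row=0b11110000, col=0b10111001, row AND col = 0b10110000 = 176; 176 != 185 -> empty
(102,78): row=0b1100110, col=0b1001110, row AND col = 0b1000110 = 70; 70 != 78 -> empty
(12,5): row=0b1100, col=0b101, row AND col = 0b100 = 4; 4 != 5 -> empty
(232,24): row=0b11101000, col=0b11000, row AND col = 0b1000 = 8; 8 != 24 -> empty

Answer: yes no yes no no yes no no no no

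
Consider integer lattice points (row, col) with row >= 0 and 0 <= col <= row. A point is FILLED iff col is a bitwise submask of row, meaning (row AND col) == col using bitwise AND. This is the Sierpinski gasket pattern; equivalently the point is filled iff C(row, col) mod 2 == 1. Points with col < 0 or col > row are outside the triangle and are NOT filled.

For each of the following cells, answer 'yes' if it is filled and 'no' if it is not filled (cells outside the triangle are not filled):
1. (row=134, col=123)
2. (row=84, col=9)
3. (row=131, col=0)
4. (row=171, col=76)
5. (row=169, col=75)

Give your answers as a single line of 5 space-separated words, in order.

Answer: no no yes no no

Derivation:
(134,123): row=0b10000110, col=0b1111011, row AND col = 0b10 = 2; 2 != 123 -> empty
(84,9): row=0b1010100, col=0b1001, row AND col = 0b0 = 0; 0 != 9 -> empty
(131,0): row=0b10000011, col=0b0, row AND col = 0b0 = 0; 0 == 0 -> filled
(171,76): row=0b10101011, col=0b1001100, row AND col = 0b1000 = 8; 8 != 76 -> empty
(169,75): row=0b10101001, col=0b1001011, row AND col = 0b1001 = 9; 9 != 75 -> empty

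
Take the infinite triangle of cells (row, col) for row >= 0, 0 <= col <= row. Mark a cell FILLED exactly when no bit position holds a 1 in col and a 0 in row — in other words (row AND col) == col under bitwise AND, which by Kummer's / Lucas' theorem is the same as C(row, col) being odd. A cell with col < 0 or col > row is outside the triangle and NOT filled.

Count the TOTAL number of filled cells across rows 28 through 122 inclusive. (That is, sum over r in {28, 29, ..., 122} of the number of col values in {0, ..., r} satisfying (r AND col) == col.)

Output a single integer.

r28=11100 pc3: +8 =8
r29=11101 pc4: +16 =24
r30=11110 pc4: +16 =40
r31=11111 pc5: +32 =72
r32=100000 pc1: +2 =74
r33=100001 pc2: +4 =78
r34=100010 pc2: +4 =82
r35=100011 pc3: +8 =90
r36=100100 pc2: +4 =94
r37=100101 pc3: +8 =102
r38=100110 pc3: +8 =110
r39=100111 pc4: +16 =126
r40=101000 pc2: +4 =130
r41=101001 pc3: +8 =138
r42=101010 pc3: +8 =146
r43=101011 pc4: +16 =162
r44=101100 pc3: +8 =170
r45=101101 pc4: +16 =186
r46=101110 pc4: +16 =202
r47=101111 pc5: +32 =234
r48=110000 pc2: +4 =238
r49=110001 pc3: +8 =246
r50=110010 pc3: +8 =254
r51=110011 pc4: +16 =270
r52=110100 pc3: +8 =278
r53=110101 pc4: +16 =294
r54=110110 pc4: +16 =310
r55=110111 pc5: +32 =342
r56=111000 pc3: +8 =350
r57=111001 pc4: +16 =366
r58=111010 pc4: +16 =382
r59=111011 pc5: +32 =414
r60=111100 pc4: +16 =430
r61=111101 pc5: +32 =462
r62=111110 pc5: +32 =494
r63=111111 pc6: +64 =558
r64=1000000 pc1: +2 =560
r65=1000001 pc2: +4 =564
r66=1000010 pc2: +4 =568
r67=1000011 pc3: +8 =576
r68=1000100 pc2: +4 =580
r69=1000101 pc3: +8 =588
r70=1000110 pc3: +8 =596
r71=1000111 pc4: +16 =612
r72=1001000 pc2: +4 =616
r73=1001001 pc3: +8 =624
r74=1001010 pc3: +8 =632
r75=1001011 pc4: +16 =648
r76=1001100 pc3: +8 =656
r77=1001101 pc4: +16 =672
r78=1001110 pc4: +16 =688
r79=1001111 pc5: +32 =720
r80=1010000 pc2: +4 =724
r81=1010001 pc3: +8 =732
r82=1010010 pc3: +8 =740
r83=1010011 pc4: +16 =756
r84=1010100 pc3: +8 =764
r85=1010101 pc4: +16 =780
r86=1010110 pc4: +16 =796
r87=1010111 pc5: +32 =828
r88=1011000 pc3: +8 =836
r89=1011001 pc4: +16 =852
r90=1011010 pc4: +16 =868
r91=1011011 pc5: +32 =900
r92=1011100 pc4: +16 =916
r93=1011101 pc5: +32 =948
r94=1011110 pc5: +32 =980
r95=1011111 pc6: +64 =1044
r96=1100000 pc2: +4 =1048
r97=1100001 pc3: +8 =1056
r98=1100010 pc3: +8 =1064
r99=1100011 pc4: +16 =1080
r100=1100100 pc3: +8 =1088
r101=1100101 pc4: +16 =1104
r102=1100110 pc4: +16 =1120
r103=1100111 pc5: +32 =1152
r104=1101000 pc3: +8 =1160
r105=1101001 pc4: +16 =1176
r106=1101010 pc4: +16 =1192
r107=1101011 pc5: +32 =1224
r108=1101100 pc4: +16 =1240
r109=1101101 pc5: +32 =1272
r110=1101110 pc5: +32 =1304
r111=1101111 pc6: +64 =1368
r112=1110000 pc3: +8 =1376
r113=1110001 pc4: +16 =1392
r114=1110010 pc4: +16 =1408
r115=1110011 pc5: +32 =1440
r116=1110100 pc4: +16 =1456
r117=1110101 pc5: +32 =1488
r118=1110110 pc5: +32 =1520
r119=1110111 pc6: +64 =1584
r120=1111000 pc4: +16 =1600
r121=1111001 pc5: +32 =1632
r122=1111010 pc5: +32 =1664

Answer: 1664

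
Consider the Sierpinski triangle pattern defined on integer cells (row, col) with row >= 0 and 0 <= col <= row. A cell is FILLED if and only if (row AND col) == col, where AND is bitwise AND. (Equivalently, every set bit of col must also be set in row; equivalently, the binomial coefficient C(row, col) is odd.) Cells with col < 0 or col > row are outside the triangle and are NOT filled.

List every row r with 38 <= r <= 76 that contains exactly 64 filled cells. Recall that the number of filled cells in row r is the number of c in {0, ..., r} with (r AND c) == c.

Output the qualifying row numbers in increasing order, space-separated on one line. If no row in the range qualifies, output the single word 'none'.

Answer: 63

Derivation:
Row r has 2^popcount(r) filled cells, so we need popcount(r) = log2(64) = 6.
Scan r = 38..76 and keep those with exactly 6 one-bits:
r=38=100110 popcount=3 -> skip
r=39=100111 popcount=4 -> skip
r=40=101000 popcount=2 -> skip
r=41=101001 popcount=3 -> skip
r=42=101010 popcount=3 -> skip
r=43=101011 popcount=4 -> skip
r=44=101100 popcount=3 -> skip
r=45=101101 popcount=4 -> skip
r=46=101110 popcount=4 -> skip
r=47=101111 popcount=5 -> skip
r=48=110000 popcount=2 -> skip
r=49=110001 popcount=3 -> skip
r=50=110010 popcount=3 -> skip
r=51=110011 popcount=4 -> skip
r=52=110100 popcount=3 -> skip
r=53=110101 popcount=4 -> skip
r=54=110110 popcount=4 -> skip
r=55=110111 popcount=5 -> skip
r=56=111000 popcount=3 -> skip
r=57=111001 popcount=4 -> skip
r=58=111010 popcount=4 -> skip
r=59=111011 popcount=5 -> skip
r=60=111100 popcount=4 -> skip
r=61=111101 popcount=5 -> skip
r=62=111110 popcount=5 -> skip
r=63=111111 popcount=6 -> KEEP
r=64=1000000 popcount=1 -> skip
r=65=1000001 popcount=2 -> skip
r=66=1000010 popcount=2 -> skip
r=67=1000011 popcount=3 -> skip
r=68=1000100 popcount=2 -> skip
r=69=1000101 popcount=3 -> skip
r=70=1000110 popcount=3 -> skip
r=71=1000111 popcount=4 -> skip
r=72=1001000 popcount=2 -> skip
r=73=1001001 popcount=3 -> skip
r=74=1001010 popcount=3 -> skip
r=75=1001011 popcount=4 -> skip
r=76=1001100 popcount=3 -> skip
Kept rows: 63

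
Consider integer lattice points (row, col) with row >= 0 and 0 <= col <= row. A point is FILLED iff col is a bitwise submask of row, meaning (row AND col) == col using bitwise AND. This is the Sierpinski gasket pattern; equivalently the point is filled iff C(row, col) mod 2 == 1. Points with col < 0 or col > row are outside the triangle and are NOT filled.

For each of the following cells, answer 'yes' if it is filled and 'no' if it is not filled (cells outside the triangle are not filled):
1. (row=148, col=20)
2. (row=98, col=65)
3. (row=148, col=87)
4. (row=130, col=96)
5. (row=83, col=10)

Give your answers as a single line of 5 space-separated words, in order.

Answer: yes no no no no

Derivation:
(148,20): row=0b10010100, col=0b10100, row AND col = 0b10100 = 20; 20 == 20 -> filled
(98,65): row=0b1100010, col=0b1000001, row AND col = 0b1000000 = 64; 64 != 65 -> empty
(148,87): row=0b10010100, col=0b1010111, row AND col = 0b10100 = 20; 20 != 87 -> empty
(130,96): row=0b10000010, col=0b1100000, row AND col = 0b0 = 0; 0 != 96 -> empty
(83,10): row=0b1010011, col=0b1010, row AND col = 0b10 = 2; 2 != 10 -> empty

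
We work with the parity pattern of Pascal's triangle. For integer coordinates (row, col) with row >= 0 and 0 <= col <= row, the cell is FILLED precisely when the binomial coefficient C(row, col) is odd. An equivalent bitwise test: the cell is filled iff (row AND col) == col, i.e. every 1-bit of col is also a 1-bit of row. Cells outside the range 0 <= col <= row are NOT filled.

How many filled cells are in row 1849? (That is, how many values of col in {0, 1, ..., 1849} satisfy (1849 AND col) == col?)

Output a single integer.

Answer: 128

Derivation:
1849 in binary = 11100111001
popcount(1849) = number of 1-bits in 11100111001 = 7
A col c satisfies (1849 AND c) == c iff every set bit of c is also set in 1849; each of the 7 set bits of 1849 can independently be on or off in c.
count = 2^7 = 128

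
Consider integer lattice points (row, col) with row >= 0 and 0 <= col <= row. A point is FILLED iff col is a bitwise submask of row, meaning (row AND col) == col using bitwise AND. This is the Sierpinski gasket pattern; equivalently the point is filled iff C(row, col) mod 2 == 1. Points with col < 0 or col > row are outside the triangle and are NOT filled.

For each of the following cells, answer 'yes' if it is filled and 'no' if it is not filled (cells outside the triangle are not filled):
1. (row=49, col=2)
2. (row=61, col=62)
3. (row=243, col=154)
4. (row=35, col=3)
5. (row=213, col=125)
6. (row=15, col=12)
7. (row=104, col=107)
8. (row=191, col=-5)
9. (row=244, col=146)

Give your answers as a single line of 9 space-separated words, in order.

Answer: no no no yes no yes no no no

Derivation:
(49,2): row=0b110001, col=0b10, row AND col = 0b0 = 0; 0 != 2 -> empty
(61,62): col outside [0, 61] -> not filled
(243,154): row=0b11110011, col=0b10011010, row AND col = 0b10010010 = 146; 146 != 154 -> empty
(35,3): row=0b100011, col=0b11, row AND col = 0b11 = 3; 3 == 3 -> filled
(213,125): row=0b11010101, col=0b1111101, row AND col = 0b1010101 = 85; 85 != 125 -> empty
(15,12): row=0b1111, col=0b1100, row AND col = 0b1100 = 12; 12 == 12 -> filled
(104,107): col outside [0, 104] -> not filled
(191,-5): col outside [0, 191] -> not filled
(244,146): row=0b11110100, col=0b10010010, row AND col = 0b10010000 = 144; 144 != 146 -> empty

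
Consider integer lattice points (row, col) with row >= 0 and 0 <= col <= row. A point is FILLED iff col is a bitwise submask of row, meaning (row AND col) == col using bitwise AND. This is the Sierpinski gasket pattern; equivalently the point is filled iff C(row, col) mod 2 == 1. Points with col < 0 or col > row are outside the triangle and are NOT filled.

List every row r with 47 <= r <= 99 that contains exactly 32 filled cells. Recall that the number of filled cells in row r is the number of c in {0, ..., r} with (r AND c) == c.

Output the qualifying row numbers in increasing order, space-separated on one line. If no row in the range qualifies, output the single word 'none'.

Answer: 47 55 59 61 62 79 87 91 93 94

Derivation:
Row r has 2^popcount(r) filled cells, so we need popcount(r) = log2(32) = 5.
Scan r = 47..99 and keep those with exactly 5 one-bits:
r=47=101111 popcount=5 -> KEEP
r=48=110000 popcount=2 -> skip
r=49=110001 popcount=3 -> skip
r=50=110010 popcount=3 -> skip
r=51=110011 popcount=4 -> skip
r=52=110100 popcount=3 -> skip
r=53=110101 popcount=4 -> skip
r=54=110110 popcount=4 -> skip
r=55=110111 popcount=5 -> KEEP
r=56=111000 popcount=3 -> skip
r=57=111001 popcount=4 -> skip
r=58=111010 popcount=4 -> skip
r=59=111011 popcount=5 -> KEEP
r=60=111100 popcount=4 -> skip
r=61=111101 popcount=5 -> KEEP
r=62=111110 popcount=5 -> KEEP
r=63=111111 popcount=6 -> skip
r=64=1000000 popcount=1 -> skip
r=65=1000001 popcount=2 -> skip
r=66=1000010 popcount=2 -> skip
r=67=1000011 popcount=3 -> skip
r=68=1000100 popcount=2 -> skip
r=69=1000101 popcount=3 -> skip
r=70=1000110 popcount=3 -> skip
r=71=1000111 popcount=4 -> skip
r=72=1001000 popcount=2 -> skip
r=73=1001001 popcount=3 -> skip
r=74=1001010 popcount=3 -> skip
r=75=1001011 popcount=4 -> skip
r=76=1001100 popcount=3 -> skip
r=77=1001101 popcount=4 -> skip
r=78=1001110 popcount=4 -> skip
r=79=1001111 popcount=5 -> KEEP
r=80=1010000 popcount=2 -> skip
r=81=1010001 popcount=3 -> skip
r=82=1010010 popcount=3 -> skip
r=83=1010011 popcount=4 -> skip
r=84=1010100 popcount=3 -> skip
r=85=1010101 popcount=4 -> skip
r=86=1010110 popcount=4 -> skip
r=87=1010111 popcount=5 -> KEEP
r=88=1011000 popcount=3 -> skip
r=89=1011001 popcount=4 -> skip
r=90=1011010 popcount=4 -> skip
r=91=1011011 popcount=5 -> KEEP
r=92=1011100 popcount=4 -> skip
r=93=1011101 popcount=5 -> KEEP
r=94=1011110 popcount=5 -> KEEP
r=95=1011111 popcount=6 -> skip
r=96=1100000 popcount=2 -> skip
r=97=1100001 popcount=3 -> skip
r=98=1100010 popcount=3 -> skip
r=99=1100011 popcount=4 -> skip
Kept rows: 47 55 59 61 62 79 87 91 93 94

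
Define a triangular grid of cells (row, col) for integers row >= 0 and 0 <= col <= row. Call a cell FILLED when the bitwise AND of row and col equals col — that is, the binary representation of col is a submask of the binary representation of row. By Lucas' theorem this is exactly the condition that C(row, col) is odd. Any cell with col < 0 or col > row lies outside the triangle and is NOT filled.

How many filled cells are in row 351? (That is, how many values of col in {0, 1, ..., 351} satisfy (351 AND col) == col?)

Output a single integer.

351 in binary = 101011111
popcount(351) = number of 1-bits in 101011111 = 7
A col c satisfies (351 AND c) == c iff every set bit of c is also set in 351; each of the 7 set bits of 351 can independently be on or off in c.
count = 2^7 = 128

Answer: 128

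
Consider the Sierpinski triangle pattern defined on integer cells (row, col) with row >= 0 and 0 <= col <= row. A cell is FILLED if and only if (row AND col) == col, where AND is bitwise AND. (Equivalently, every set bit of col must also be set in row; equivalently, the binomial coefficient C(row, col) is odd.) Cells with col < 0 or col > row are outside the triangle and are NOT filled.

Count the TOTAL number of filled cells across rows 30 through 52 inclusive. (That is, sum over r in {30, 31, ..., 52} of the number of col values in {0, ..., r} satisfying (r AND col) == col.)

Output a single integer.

Answer: 254

Derivation:
r30=11110 pc4: +16 =16
r31=11111 pc5: +32 =48
r32=100000 pc1: +2 =50
r33=100001 pc2: +4 =54
r34=100010 pc2: +4 =58
r35=100011 pc3: +8 =66
r36=100100 pc2: +4 =70
r37=100101 pc3: +8 =78
r38=100110 pc3: +8 =86
r39=100111 pc4: +16 =102
r40=101000 pc2: +4 =106
r41=101001 pc3: +8 =114
r42=101010 pc3: +8 =122
r43=101011 pc4: +16 =138
r44=101100 pc3: +8 =146
r45=101101 pc4: +16 =162
r46=101110 pc4: +16 =178
r47=101111 pc5: +32 =210
r48=110000 pc2: +4 =214
r49=110001 pc3: +8 =222
r50=110010 pc3: +8 =230
r51=110011 pc4: +16 =246
r52=110100 pc3: +8 =254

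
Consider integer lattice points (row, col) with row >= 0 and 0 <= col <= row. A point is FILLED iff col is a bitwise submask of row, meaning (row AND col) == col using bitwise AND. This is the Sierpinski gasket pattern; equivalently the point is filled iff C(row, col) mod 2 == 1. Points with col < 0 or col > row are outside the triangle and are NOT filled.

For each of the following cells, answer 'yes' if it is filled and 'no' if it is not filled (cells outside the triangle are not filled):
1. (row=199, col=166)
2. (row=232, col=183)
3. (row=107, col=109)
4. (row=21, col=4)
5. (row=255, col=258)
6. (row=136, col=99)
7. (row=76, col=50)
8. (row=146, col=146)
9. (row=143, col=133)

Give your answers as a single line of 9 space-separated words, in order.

(199,166): row=0b11000111, col=0b10100110, row AND col = 0b10000110 = 134; 134 != 166 -> empty
(232,183): row=0b11101000, col=0b10110111, row AND col = 0b10100000 = 160; 160 != 183 -> empty
(107,109): col outside [0, 107] -> not filled
(21,4): row=0b10101, col=0b100, row AND col = 0b100 = 4; 4 == 4 -> filled
(255,258): col outside [0, 255] -> not filled
(136,99): row=0b10001000, col=0b1100011, row AND col = 0b0 = 0; 0 != 99 -> empty
(76,50): row=0b1001100, col=0b110010, row AND col = 0b0 = 0; 0 != 50 -> empty
(146,146): row=0b10010010, col=0b10010010, row AND col = 0b10010010 = 146; 146 == 146 -> filled
(143,133): row=0b10001111, col=0b10000101, row AND col = 0b10000101 = 133; 133 == 133 -> filled

Answer: no no no yes no no no yes yes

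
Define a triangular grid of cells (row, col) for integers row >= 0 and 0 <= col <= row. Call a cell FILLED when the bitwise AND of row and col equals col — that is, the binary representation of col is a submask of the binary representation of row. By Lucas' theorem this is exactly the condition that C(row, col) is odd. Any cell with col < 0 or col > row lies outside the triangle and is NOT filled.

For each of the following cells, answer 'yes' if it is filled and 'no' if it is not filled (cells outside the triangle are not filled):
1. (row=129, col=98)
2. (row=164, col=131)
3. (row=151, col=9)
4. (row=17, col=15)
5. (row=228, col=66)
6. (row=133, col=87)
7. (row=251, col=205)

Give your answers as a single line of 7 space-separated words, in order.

Answer: no no no no no no no

Derivation:
(129,98): row=0b10000001, col=0b1100010, row AND col = 0b0 = 0; 0 != 98 -> empty
(164,131): row=0b10100100, col=0b10000011, row AND col = 0b10000000 = 128; 128 != 131 -> empty
(151,9): row=0b10010111, col=0b1001, row AND col = 0b1 = 1; 1 != 9 -> empty
(17,15): row=0b10001, col=0b1111, row AND col = 0b1 = 1; 1 != 15 -> empty
(228,66): row=0b11100100, col=0b1000010, row AND col = 0b1000000 = 64; 64 != 66 -> empty
(133,87): row=0b10000101, col=0b1010111, row AND col = 0b101 = 5; 5 != 87 -> empty
(251,205): row=0b11111011, col=0b11001101, row AND col = 0b11001001 = 201; 201 != 205 -> empty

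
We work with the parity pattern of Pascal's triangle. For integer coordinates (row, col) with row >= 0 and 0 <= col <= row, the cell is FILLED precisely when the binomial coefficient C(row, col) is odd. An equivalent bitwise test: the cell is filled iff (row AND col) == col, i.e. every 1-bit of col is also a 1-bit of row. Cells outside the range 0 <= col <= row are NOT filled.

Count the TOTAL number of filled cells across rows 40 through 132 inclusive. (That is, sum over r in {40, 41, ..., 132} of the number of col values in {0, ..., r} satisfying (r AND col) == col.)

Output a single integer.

Answer: 1912

Derivation:
r40=101000 pc2: +4 =4
r41=101001 pc3: +8 =12
r42=101010 pc3: +8 =20
r43=101011 pc4: +16 =36
r44=101100 pc3: +8 =44
r45=101101 pc4: +16 =60
r46=101110 pc4: +16 =76
r47=101111 pc5: +32 =108
r48=110000 pc2: +4 =112
r49=110001 pc3: +8 =120
r50=110010 pc3: +8 =128
r51=110011 pc4: +16 =144
r52=110100 pc3: +8 =152
r53=110101 pc4: +16 =168
r54=110110 pc4: +16 =184
r55=110111 pc5: +32 =216
r56=111000 pc3: +8 =224
r57=111001 pc4: +16 =240
r58=111010 pc4: +16 =256
r59=111011 pc5: +32 =288
r60=111100 pc4: +16 =304
r61=111101 pc5: +32 =336
r62=111110 pc5: +32 =368
r63=111111 pc6: +64 =432
r64=1000000 pc1: +2 =434
r65=1000001 pc2: +4 =438
r66=1000010 pc2: +4 =442
r67=1000011 pc3: +8 =450
r68=1000100 pc2: +4 =454
r69=1000101 pc3: +8 =462
r70=1000110 pc3: +8 =470
r71=1000111 pc4: +16 =486
r72=1001000 pc2: +4 =490
r73=1001001 pc3: +8 =498
r74=1001010 pc3: +8 =506
r75=1001011 pc4: +16 =522
r76=1001100 pc3: +8 =530
r77=1001101 pc4: +16 =546
r78=1001110 pc4: +16 =562
r79=1001111 pc5: +32 =594
r80=1010000 pc2: +4 =598
r81=1010001 pc3: +8 =606
r82=1010010 pc3: +8 =614
r83=1010011 pc4: +16 =630
r84=1010100 pc3: +8 =638
r85=1010101 pc4: +16 =654
r86=1010110 pc4: +16 =670
r87=1010111 pc5: +32 =702
r88=1011000 pc3: +8 =710
r89=1011001 pc4: +16 =726
r90=1011010 pc4: +16 =742
r91=1011011 pc5: +32 =774
r92=1011100 pc4: +16 =790
r93=1011101 pc5: +32 =822
r94=1011110 pc5: +32 =854
r95=1011111 pc6: +64 =918
r96=1100000 pc2: +4 =922
r97=1100001 pc3: +8 =930
r98=1100010 pc3: +8 =938
r99=1100011 pc4: +16 =954
r100=1100100 pc3: +8 =962
r101=1100101 pc4: +16 =978
r102=1100110 pc4: +16 =994
r103=1100111 pc5: +32 =1026
r104=1101000 pc3: +8 =1034
r105=1101001 pc4: +16 =1050
r106=1101010 pc4: +16 =1066
r107=1101011 pc5: +32 =1098
r108=1101100 pc4: +16 =1114
r109=1101101 pc5: +32 =1146
r110=1101110 pc5: +32 =1178
r111=1101111 pc6: +64 =1242
r112=1110000 pc3: +8 =1250
r113=1110001 pc4: +16 =1266
r114=1110010 pc4: +16 =1282
r115=1110011 pc5: +32 =1314
r116=1110100 pc4: +16 =1330
r117=1110101 pc5: +32 =1362
r118=1110110 pc5: +32 =1394
r119=1110111 pc6: +64 =1458
r120=1111000 pc4: +16 =1474
r121=1111001 pc5: +32 =1506
r122=1111010 pc5: +32 =1538
r123=1111011 pc6: +64 =1602
r124=1111100 pc5: +32 =1634
r125=1111101 pc6: +64 =1698
r126=1111110 pc6: +64 =1762
r127=1111111 pc7: +128 =1890
r128=10000000 pc1: +2 =1892
r129=10000001 pc2: +4 =1896
r130=10000010 pc2: +4 =1900
r131=10000011 pc3: +8 =1908
r132=10000100 pc2: +4 =1912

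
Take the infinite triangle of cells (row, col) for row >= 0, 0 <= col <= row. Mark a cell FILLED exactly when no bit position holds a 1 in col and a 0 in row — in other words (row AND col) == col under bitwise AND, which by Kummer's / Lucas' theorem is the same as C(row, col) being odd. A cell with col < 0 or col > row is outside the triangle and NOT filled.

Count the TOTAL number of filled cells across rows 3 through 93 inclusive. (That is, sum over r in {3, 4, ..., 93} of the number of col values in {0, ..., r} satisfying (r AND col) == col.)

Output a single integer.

Answer: 1114

Derivation:
r3=11 pc2: +4 =4
r4=100 pc1: +2 =6
r5=101 pc2: +4 =10
r6=110 pc2: +4 =14
r7=111 pc3: +8 =22
r8=1000 pc1: +2 =24
r9=1001 pc2: +4 =28
r10=1010 pc2: +4 =32
r11=1011 pc3: +8 =40
r12=1100 pc2: +4 =44
r13=1101 pc3: +8 =52
r14=1110 pc3: +8 =60
r15=1111 pc4: +16 =76
r16=10000 pc1: +2 =78
r17=10001 pc2: +4 =82
r18=10010 pc2: +4 =86
r19=10011 pc3: +8 =94
r20=10100 pc2: +4 =98
r21=10101 pc3: +8 =106
r22=10110 pc3: +8 =114
r23=10111 pc4: +16 =130
r24=11000 pc2: +4 =134
r25=11001 pc3: +8 =142
r26=11010 pc3: +8 =150
r27=11011 pc4: +16 =166
r28=11100 pc3: +8 =174
r29=11101 pc4: +16 =190
r30=11110 pc4: +16 =206
r31=11111 pc5: +32 =238
r32=100000 pc1: +2 =240
r33=100001 pc2: +4 =244
r34=100010 pc2: +4 =248
r35=100011 pc3: +8 =256
r36=100100 pc2: +4 =260
r37=100101 pc3: +8 =268
r38=100110 pc3: +8 =276
r39=100111 pc4: +16 =292
r40=101000 pc2: +4 =296
r41=101001 pc3: +8 =304
r42=101010 pc3: +8 =312
r43=101011 pc4: +16 =328
r44=101100 pc3: +8 =336
r45=101101 pc4: +16 =352
r46=101110 pc4: +16 =368
r47=101111 pc5: +32 =400
r48=110000 pc2: +4 =404
r49=110001 pc3: +8 =412
r50=110010 pc3: +8 =420
r51=110011 pc4: +16 =436
r52=110100 pc3: +8 =444
r53=110101 pc4: +16 =460
r54=110110 pc4: +16 =476
r55=110111 pc5: +32 =508
r56=111000 pc3: +8 =516
r57=111001 pc4: +16 =532
r58=111010 pc4: +16 =548
r59=111011 pc5: +32 =580
r60=111100 pc4: +16 =596
r61=111101 pc5: +32 =628
r62=111110 pc5: +32 =660
r63=111111 pc6: +64 =724
r64=1000000 pc1: +2 =726
r65=1000001 pc2: +4 =730
r66=1000010 pc2: +4 =734
r67=1000011 pc3: +8 =742
r68=1000100 pc2: +4 =746
r69=1000101 pc3: +8 =754
r70=1000110 pc3: +8 =762
r71=1000111 pc4: +16 =778
r72=1001000 pc2: +4 =782
r73=1001001 pc3: +8 =790
r74=1001010 pc3: +8 =798
r75=1001011 pc4: +16 =814
r76=1001100 pc3: +8 =822
r77=1001101 pc4: +16 =838
r78=1001110 pc4: +16 =854
r79=1001111 pc5: +32 =886
r80=1010000 pc2: +4 =890
r81=1010001 pc3: +8 =898
r82=1010010 pc3: +8 =906
r83=1010011 pc4: +16 =922
r84=1010100 pc3: +8 =930
r85=1010101 pc4: +16 =946
r86=1010110 pc4: +16 =962
r87=1010111 pc5: +32 =994
r88=1011000 pc3: +8 =1002
r89=1011001 pc4: +16 =1018
r90=1011010 pc4: +16 =1034
r91=1011011 pc5: +32 =1066
r92=1011100 pc4: +16 =1082
r93=1011101 pc5: +32 =1114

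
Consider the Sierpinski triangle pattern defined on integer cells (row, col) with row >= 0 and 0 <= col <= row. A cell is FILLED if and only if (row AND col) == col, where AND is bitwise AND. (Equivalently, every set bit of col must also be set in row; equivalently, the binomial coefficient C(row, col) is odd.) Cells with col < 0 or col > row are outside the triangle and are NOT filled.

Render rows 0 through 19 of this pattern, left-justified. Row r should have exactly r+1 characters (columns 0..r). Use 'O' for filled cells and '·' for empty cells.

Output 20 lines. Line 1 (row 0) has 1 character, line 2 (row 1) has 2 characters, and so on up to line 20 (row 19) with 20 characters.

Answer: O
OO
O·O
OOOO
O···O
OO··OO
O·O·O·O
OOOOOOOO
O·······O
OO······OO
O·O·····O·O
OOOO····OOOO
O···O···O···O
OO··OO··OO··OO
O·O·O·O·O·O·O·O
OOOOOOOOOOOOOOOO
O···············O
OO··············OO
O·O·············O·O
OOOO············OOOO

Derivation:
r0=0: O
r1=1: OO
r2=10: O·O
r3=11: OOOO
r4=100: O···O
r5=101: OO··OO
r6=110: O·O·O·O
r7=111: OOOOOOOO
r8=1000: O·······O
r9=1001: OO······OO
r10=1010: O·O·····O·O
r11=1011: OOOO····OOOO
r12=1100: O···O···O···O
r13=1101: OO··OO··OO··OO
r14=1110: O·O·O·O·O·O·O·O
r15=1111: OOOOOOOOOOOOOOOO
r16=10000: O···············O
r17=10001: OO··············OO
r18=10010: O·O·············O·O
r19=10011: OOOO············OOOO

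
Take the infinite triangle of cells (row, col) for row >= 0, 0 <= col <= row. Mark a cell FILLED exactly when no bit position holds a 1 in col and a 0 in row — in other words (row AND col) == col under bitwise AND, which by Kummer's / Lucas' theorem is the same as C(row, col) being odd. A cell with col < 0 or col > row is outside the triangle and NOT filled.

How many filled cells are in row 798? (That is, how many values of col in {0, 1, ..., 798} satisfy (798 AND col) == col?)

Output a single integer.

Answer: 64

Derivation:
798 in binary = 1100011110
popcount(798) = number of 1-bits in 1100011110 = 6
A col c satisfies (798 AND c) == c iff every set bit of c is also set in 798; each of the 6 set bits of 798 can independently be on or off in c.
count = 2^6 = 64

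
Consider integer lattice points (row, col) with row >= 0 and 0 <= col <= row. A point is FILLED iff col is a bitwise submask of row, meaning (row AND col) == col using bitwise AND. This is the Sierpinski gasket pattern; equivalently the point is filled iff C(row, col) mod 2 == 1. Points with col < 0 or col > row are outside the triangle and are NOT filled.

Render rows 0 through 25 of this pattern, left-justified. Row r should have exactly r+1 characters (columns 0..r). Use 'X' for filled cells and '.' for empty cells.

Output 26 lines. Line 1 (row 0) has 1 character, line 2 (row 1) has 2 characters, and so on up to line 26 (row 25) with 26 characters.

Answer: X
XX
X.X
XXXX
X...X
XX..XX
X.X.X.X
XXXXXXXX
X.......X
XX......XX
X.X.....X.X
XXXX....XXXX
X...X...X...X
XX..XX..XX..XX
X.X.X.X.X.X.X.X
XXXXXXXXXXXXXXXX
X...............X
XX..............XX
X.X.............X.X
XXXX............XXXX
X...X...........X...X
XX..XX..........XX..XX
X.X.X.X.........X.X.X.X
XXXXXXXX........XXXXXXXX
X.......X.......X.......X
XX......XX......XX......XX

Derivation:
r0=0: X
r1=1: XX
r2=10: X.X
r3=11: XXXX
r4=100: X...X
r5=101: XX..XX
r6=110: X.X.X.X
r7=111: XXXXXXXX
r8=1000: X.......X
r9=1001: XX......XX
r10=1010: X.X.....X.X
r11=1011: XXXX....XXXX
r12=1100: X...X...X...X
r13=1101: XX..XX..XX..XX
r14=1110: X.X.X.X.X.X.X.X
r15=1111: XXXXXXXXXXXXXXXX
r16=10000: X...............X
r17=10001: XX..............XX
r18=10010: X.X.............X.X
r19=10011: XXXX............XXXX
r20=10100: X...X...........X...X
r21=10101: XX..XX..........XX..XX
r22=10110: X.X.X.X.........X.X.X.X
r23=10111: XXXXXXXX........XXXXXXXX
r24=11000: X.......X.......X.......X
r25=11001: XX......XX......XX......XX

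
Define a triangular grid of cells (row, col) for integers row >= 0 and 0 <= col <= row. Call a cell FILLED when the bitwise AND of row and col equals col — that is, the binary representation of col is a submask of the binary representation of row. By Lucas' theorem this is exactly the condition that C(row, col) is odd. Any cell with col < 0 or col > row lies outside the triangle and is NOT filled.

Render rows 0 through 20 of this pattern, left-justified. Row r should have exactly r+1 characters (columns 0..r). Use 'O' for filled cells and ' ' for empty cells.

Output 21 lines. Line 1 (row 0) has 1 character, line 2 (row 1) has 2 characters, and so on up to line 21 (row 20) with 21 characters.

Answer: O
OO
O O
OOOO
O   O
OO  OO
O O O O
OOOOOOOO
O       O
OO      OO
O O     O O
OOOO    OOOO
O   O   O   O
OO  OO  OO  OO
O O O O O O O O
OOOOOOOOOOOOOOOO
O               O
OO              OO
O O             O O
OOOO            OOOO
O   O           O   O

Derivation:
r0=0: O
r1=1: OO
r2=10: O O
r3=11: OOOO
r4=100: O   O
r5=101: OO  OO
r6=110: O O O O
r7=111: OOOOOOOO
r8=1000: O       O
r9=1001: OO      OO
r10=1010: O O     O O
r11=1011: OOOO    OOOO
r12=1100: O   O   O   O
r13=1101: OO  OO  OO  OO
r14=1110: O O O O O O O O
r15=1111: OOOOOOOOOOOOOOOO
r16=10000: O               O
r17=10001: OO              OO
r18=10010: O O             O O
r19=10011: OOOO            OOOO
r20=10100: O   O           O   O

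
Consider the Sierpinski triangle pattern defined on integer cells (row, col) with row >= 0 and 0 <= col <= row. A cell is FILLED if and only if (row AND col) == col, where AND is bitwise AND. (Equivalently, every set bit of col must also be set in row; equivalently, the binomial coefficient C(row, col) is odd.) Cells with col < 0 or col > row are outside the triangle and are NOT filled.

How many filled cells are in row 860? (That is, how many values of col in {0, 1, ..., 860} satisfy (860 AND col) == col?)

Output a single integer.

860 in binary = 1101011100
popcount(860) = number of 1-bits in 1101011100 = 6
A col c satisfies (860 AND c) == c iff every set bit of c is also set in 860; each of the 6 set bits of 860 can independently be on or off in c.
count = 2^6 = 64

Answer: 64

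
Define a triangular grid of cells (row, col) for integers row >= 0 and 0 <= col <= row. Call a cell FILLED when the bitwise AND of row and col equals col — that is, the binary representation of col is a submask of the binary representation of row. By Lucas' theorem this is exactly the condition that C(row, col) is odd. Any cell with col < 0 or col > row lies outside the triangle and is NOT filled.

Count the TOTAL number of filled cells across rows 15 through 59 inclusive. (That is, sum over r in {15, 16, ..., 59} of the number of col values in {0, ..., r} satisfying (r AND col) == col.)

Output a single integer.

Answer: 520

Derivation:
r15=1111 pc4: +16 =16
r16=10000 pc1: +2 =18
r17=10001 pc2: +4 =22
r18=10010 pc2: +4 =26
r19=10011 pc3: +8 =34
r20=10100 pc2: +4 =38
r21=10101 pc3: +8 =46
r22=10110 pc3: +8 =54
r23=10111 pc4: +16 =70
r24=11000 pc2: +4 =74
r25=11001 pc3: +8 =82
r26=11010 pc3: +8 =90
r27=11011 pc4: +16 =106
r28=11100 pc3: +8 =114
r29=11101 pc4: +16 =130
r30=11110 pc4: +16 =146
r31=11111 pc5: +32 =178
r32=100000 pc1: +2 =180
r33=100001 pc2: +4 =184
r34=100010 pc2: +4 =188
r35=100011 pc3: +8 =196
r36=100100 pc2: +4 =200
r37=100101 pc3: +8 =208
r38=100110 pc3: +8 =216
r39=100111 pc4: +16 =232
r40=101000 pc2: +4 =236
r41=101001 pc3: +8 =244
r42=101010 pc3: +8 =252
r43=101011 pc4: +16 =268
r44=101100 pc3: +8 =276
r45=101101 pc4: +16 =292
r46=101110 pc4: +16 =308
r47=101111 pc5: +32 =340
r48=110000 pc2: +4 =344
r49=110001 pc3: +8 =352
r50=110010 pc3: +8 =360
r51=110011 pc4: +16 =376
r52=110100 pc3: +8 =384
r53=110101 pc4: +16 =400
r54=110110 pc4: +16 =416
r55=110111 pc5: +32 =448
r56=111000 pc3: +8 =456
r57=111001 pc4: +16 =472
r58=111010 pc4: +16 =488
r59=111011 pc5: +32 =520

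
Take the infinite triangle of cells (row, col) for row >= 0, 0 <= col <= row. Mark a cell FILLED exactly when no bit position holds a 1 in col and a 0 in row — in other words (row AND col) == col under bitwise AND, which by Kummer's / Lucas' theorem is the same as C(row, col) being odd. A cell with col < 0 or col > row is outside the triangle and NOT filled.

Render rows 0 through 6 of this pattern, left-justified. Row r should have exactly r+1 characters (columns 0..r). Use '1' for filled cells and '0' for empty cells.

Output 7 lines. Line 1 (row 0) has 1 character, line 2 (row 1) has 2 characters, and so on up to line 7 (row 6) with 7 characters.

r0=0: 1
r1=1: 11
r2=10: 101
r3=11: 1111
r4=100: 10001
r5=101: 110011
r6=110: 1010101

Answer: 1
11
101
1111
10001
110011
1010101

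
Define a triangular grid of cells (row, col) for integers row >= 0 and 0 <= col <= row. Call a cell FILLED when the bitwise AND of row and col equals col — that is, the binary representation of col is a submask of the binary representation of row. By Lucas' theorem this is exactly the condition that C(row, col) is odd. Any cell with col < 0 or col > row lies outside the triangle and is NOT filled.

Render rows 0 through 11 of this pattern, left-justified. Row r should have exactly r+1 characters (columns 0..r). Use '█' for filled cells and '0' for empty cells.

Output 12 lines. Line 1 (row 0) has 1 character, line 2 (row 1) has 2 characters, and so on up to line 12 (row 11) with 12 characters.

r0=0: █
r1=1: ██
r2=10: █0█
r3=11: ████
r4=100: █000█
r5=101: ██00██
r6=110: █0█0█0█
r7=111: ████████
r8=1000: █0000000█
r9=1001: ██000000██
r10=1010: █0█00000█0█
r11=1011: ████0000████

Answer: █
██
█0█
████
█000█
██00██
█0█0█0█
████████
█0000000█
██000000██
█0█00000█0█
████0000████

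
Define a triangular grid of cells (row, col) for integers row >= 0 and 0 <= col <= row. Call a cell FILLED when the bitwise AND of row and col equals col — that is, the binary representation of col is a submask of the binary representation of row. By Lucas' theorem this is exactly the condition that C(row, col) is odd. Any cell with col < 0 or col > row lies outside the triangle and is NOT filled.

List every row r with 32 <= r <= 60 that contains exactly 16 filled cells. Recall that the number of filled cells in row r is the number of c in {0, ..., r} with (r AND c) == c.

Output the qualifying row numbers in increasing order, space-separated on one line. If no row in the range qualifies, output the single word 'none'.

Row r has 2^popcount(r) filled cells, so we need popcount(r) = log2(16) = 4.
Scan r = 32..60 and keep those with exactly 4 one-bits:
r=32=100000 popcount=1 -> skip
r=33=100001 popcount=2 -> skip
r=34=100010 popcount=2 -> skip
r=35=100011 popcount=3 -> skip
r=36=100100 popcount=2 -> skip
r=37=100101 popcount=3 -> skip
r=38=100110 popcount=3 -> skip
r=39=100111 popcount=4 -> KEEP
r=40=101000 popcount=2 -> skip
r=41=101001 popcount=3 -> skip
r=42=101010 popcount=3 -> skip
r=43=101011 popcount=4 -> KEEP
r=44=101100 popcount=3 -> skip
r=45=101101 popcount=4 -> KEEP
r=46=101110 popcount=4 -> KEEP
r=47=101111 popcount=5 -> skip
r=48=110000 popcount=2 -> skip
r=49=110001 popcount=3 -> skip
r=50=110010 popcount=3 -> skip
r=51=110011 popcount=4 -> KEEP
r=52=110100 popcount=3 -> skip
r=53=110101 popcount=4 -> KEEP
r=54=110110 popcount=4 -> KEEP
r=55=110111 popcount=5 -> skip
r=56=111000 popcount=3 -> skip
r=57=111001 popcount=4 -> KEEP
r=58=111010 popcount=4 -> KEEP
r=59=111011 popcount=5 -> skip
r=60=111100 popcount=4 -> KEEP
Kept rows: 39 43 45 46 51 53 54 57 58 60

Answer: 39 43 45 46 51 53 54 57 58 60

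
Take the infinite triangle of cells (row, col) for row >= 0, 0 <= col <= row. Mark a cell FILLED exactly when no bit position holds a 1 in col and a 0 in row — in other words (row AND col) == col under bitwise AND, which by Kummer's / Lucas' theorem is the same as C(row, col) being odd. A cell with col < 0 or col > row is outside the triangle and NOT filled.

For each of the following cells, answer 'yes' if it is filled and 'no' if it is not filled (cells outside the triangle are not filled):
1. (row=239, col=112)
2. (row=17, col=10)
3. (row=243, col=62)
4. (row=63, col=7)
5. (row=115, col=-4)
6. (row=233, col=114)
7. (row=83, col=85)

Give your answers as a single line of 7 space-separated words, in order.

Answer: no no no yes no no no

Derivation:
(239,112): row=0b11101111, col=0b1110000, row AND col = 0b1100000 = 96; 96 != 112 -> empty
(17,10): row=0b10001, col=0b1010, row AND col = 0b0 = 0; 0 != 10 -> empty
(243,62): row=0b11110011, col=0b111110, row AND col = 0b110010 = 50; 50 != 62 -> empty
(63,7): row=0b111111, col=0b111, row AND col = 0b111 = 7; 7 == 7 -> filled
(115,-4): col outside [0, 115] -> not filled
(233,114): row=0b11101001, col=0b1110010, row AND col = 0b1100000 = 96; 96 != 114 -> empty
(83,85): col outside [0, 83] -> not filled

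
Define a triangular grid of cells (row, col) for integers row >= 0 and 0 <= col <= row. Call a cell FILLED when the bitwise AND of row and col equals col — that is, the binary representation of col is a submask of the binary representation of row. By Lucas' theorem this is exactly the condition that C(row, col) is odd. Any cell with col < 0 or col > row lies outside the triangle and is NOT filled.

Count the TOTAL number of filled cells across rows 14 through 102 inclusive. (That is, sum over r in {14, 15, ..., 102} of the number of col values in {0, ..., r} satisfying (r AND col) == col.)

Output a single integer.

Answer: 1234

Derivation:
r14=1110 pc3: +8 =8
r15=1111 pc4: +16 =24
r16=10000 pc1: +2 =26
r17=10001 pc2: +4 =30
r18=10010 pc2: +4 =34
r19=10011 pc3: +8 =42
r20=10100 pc2: +4 =46
r21=10101 pc3: +8 =54
r22=10110 pc3: +8 =62
r23=10111 pc4: +16 =78
r24=11000 pc2: +4 =82
r25=11001 pc3: +8 =90
r26=11010 pc3: +8 =98
r27=11011 pc4: +16 =114
r28=11100 pc3: +8 =122
r29=11101 pc4: +16 =138
r30=11110 pc4: +16 =154
r31=11111 pc5: +32 =186
r32=100000 pc1: +2 =188
r33=100001 pc2: +4 =192
r34=100010 pc2: +4 =196
r35=100011 pc3: +8 =204
r36=100100 pc2: +4 =208
r37=100101 pc3: +8 =216
r38=100110 pc3: +8 =224
r39=100111 pc4: +16 =240
r40=101000 pc2: +4 =244
r41=101001 pc3: +8 =252
r42=101010 pc3: +8 =260
r43=101011 pc4: +16 =276
r44=101100 pc3: +8 =284
r45=101101 pc4: +16 =300
r46=101110 pc4: +16 =316
r47=101111 pc5: +32 =348
r48=110000 pc2: +4 =352
r49=110001 pc3: +8 =360
r50=110010 pc3: +8 =368
r51=110011 pc4: +16 =384
r52=110100 pc3: +8 =392
r53=110101 pc4: +16 =408
r54=110110 pc4: +16 =424
r55=110111 pc5: +32 =456
r56=111000 pc3: +8 =464
r57=111001 pc4: +16 =480
r58=111010 pc4: +16 =496
r59=111011 pc5: +32 =528
r60=111100 pc4: +16 =544
r61=111101 pc5: +32 =576
r62=111110 pc5: +32 =608
r63=111111 pc6: +64 =672
r64=1000000 pc1: +2 =674
r65=1000001 pc2: +4 =678
r66=1000010 pc2: +4 =682
r67=1000011 pc3: +8 =690
r68=1000100 pc2: +4 =694
r69=1000101 pc3: +8 =702
r70=1000110 pc3: +8 =710
r71=1000111 pc4: +16 =726
r72=1001000 pc2: +4 =730
r73=1001001 pc3: +8 =738
r74=1001010 pc3: +8 =746
r75=1001011 pc4: +16 =762
r76=1001100 pc3: +8 =770
r77=1001101 pc4: +16 =786
r78=1001110 pc4: +16 =802
r79=1001111 pc5: +32 =834
r80=1010000 pc2: +4 =838
r81=1010001 pc3: +8 =846
r82=1010010 pc3: +8 =854
r83=1010011 pc4: +16 =870
r84=1010100 pc3: +8 =878
r85=1010101 pc4: +16 =894
r86=1010110 pc4: +16 =910
r87=1010111 pc5: +32 =942
r88=1011000 pc3: +8 =950
r89=1011001 pc4: +16 =966
r90=1011010 pc4: +16 =982
r91=1011011 pc5: +32 =1014
r92=1011100 pc4: +16 =1030
r93=1011101 pc5: +32 =1062
r94=1011110 pc5: +32 =1094
r95=1011111 pc6: +64 =1158
r96=1100000 pc2: +4 =1162
r97=1100001 pc3: +8 =1170
r98=1100010 pc3: +8 =1178
r99=1100011 pc4: +16 =1194
r100=1100100 pc3: +8 =1202
r101=1100101 pc4: +16 =1218
r102=1100110 pc4: +16 =1234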